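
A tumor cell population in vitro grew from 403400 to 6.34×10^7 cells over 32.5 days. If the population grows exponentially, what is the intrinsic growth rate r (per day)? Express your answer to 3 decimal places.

From N(t) = N₀·e^(rt): e^(r·32.5) = 6.34×10^7/403400 = 157.16.
r·32.5 = ln(157.16) = 5.0573, so r = 5.0573/32.5 = 0.15561.

0.156 per day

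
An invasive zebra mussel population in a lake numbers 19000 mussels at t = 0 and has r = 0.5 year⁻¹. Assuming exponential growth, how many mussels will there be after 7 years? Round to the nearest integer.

N(t) = N₀·e^(rt) = 19000 × e^(0.5×7) = 19000 × e^3.5.
e^3.5 ≈ 33.115, so N ≈ 19000 × 33.115 = 629194.

629194 mussels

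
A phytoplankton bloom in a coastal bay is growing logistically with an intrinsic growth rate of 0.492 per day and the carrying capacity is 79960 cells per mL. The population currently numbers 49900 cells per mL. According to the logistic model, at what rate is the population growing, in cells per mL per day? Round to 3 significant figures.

9230 cells per mL per day

dN/dt = rN(1 − N/K) = 0.492 × 49900 × (1 − 49900/79960).
1 − 49900/79960 = 0.37594; dN/dt = 0.492 × 49900 × 0.37594 = 9229.6.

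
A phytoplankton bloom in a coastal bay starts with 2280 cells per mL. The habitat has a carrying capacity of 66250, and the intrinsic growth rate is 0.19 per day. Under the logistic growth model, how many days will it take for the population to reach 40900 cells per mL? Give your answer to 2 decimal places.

20.07 days

A = (K − N₀)/N₀ = (66250 − 2280)/2280 = 28.057.
Solve 66250/(1 + 28.057·e^(−0.19t)) = 40900: 1 + 28.057·e^(−0.19t) = 1.6198, so e^(−0.19t) = 0.0220909.
−0.19·t = ln(0.0220909) = -3.8126, so t = 3.8126/0.19 = 20.066.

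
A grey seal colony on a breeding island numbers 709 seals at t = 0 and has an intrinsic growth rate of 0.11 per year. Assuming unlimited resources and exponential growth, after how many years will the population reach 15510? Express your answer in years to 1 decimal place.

Set N₀·e^(rt) = 15510: e^(0.11·t) = 15510/709 = 21.876.
0.11·t = ln(21.876) = 3.0854, so t = 3.0854/0.11 = 28.049.

28.0 years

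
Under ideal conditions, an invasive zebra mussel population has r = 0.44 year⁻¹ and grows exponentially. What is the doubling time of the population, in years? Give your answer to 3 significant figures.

1.58 years

Doubling time t_d = ln(2)/r = 0.6931/0.44 = 1.5753.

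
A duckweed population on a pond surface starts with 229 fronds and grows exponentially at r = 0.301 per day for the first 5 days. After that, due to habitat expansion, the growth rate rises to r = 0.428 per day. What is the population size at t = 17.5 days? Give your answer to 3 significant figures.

217000 fronds

Phase 1: N(5) = 229·e^(0.301×5) = 229·e^1.505 = 1031.45.
Phase 2 runs for 17.5 − 5 = 12.5 days at r = 0.428.
N(17.5) = 1031.45·e^(0.428×12.5) = 1031.45·e^5.35 = 217232.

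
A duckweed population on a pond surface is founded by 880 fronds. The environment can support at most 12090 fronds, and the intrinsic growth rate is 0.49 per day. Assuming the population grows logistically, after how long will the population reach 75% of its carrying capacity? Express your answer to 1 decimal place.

A = (K − N₀)/N₀ = (12090 − 880)/880 = 12.739.
Solve 12090/(1 + 12.739·e^(−0.49t)) = 9067.5: 1 + 12.739·e^(−0.49t) = 1.3333, so e^(−0.49t) = 0.0261671.
−0.49·t = ln(0.0261671) = -3.6433, so t = 3.6433/0.49 = 7.4352.

7.4 days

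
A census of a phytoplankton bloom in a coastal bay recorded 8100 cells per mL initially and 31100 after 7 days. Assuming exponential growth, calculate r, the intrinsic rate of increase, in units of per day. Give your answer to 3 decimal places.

0.192 per day

From N(t) = N₀·e^(rt): e^(r·7) = 31100/8100 = 3.8395.
r·7 = ln(3.8395) = 1.3453, so r = 1.3453/7 = 0.19219.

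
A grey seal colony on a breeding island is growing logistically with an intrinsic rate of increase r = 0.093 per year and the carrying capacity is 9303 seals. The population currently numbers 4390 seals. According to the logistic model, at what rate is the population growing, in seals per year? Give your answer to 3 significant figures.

216 seals per year

dN/dt = rN(1 − N/K) = 0.093 × 4390 × (1 − 4390/9303).
1 − 4390/9303 = 0.52811; dN/dt = 0.093 × 4390 × 0.52811 = 215.61.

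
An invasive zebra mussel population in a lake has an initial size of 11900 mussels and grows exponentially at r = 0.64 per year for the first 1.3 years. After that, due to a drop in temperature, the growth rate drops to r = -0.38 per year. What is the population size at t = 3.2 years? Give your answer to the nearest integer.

Phase 1: N(1.3) = 11900·e^(0.64×1.3) = 11900·e^0.832 = 27345.1.
Phase 2 runs for 3.2 − 1.3 = 1.9 years at r = -0.38.
N(3.2) = 27345.1·e^(-0.38×1.9) = 27345.1·e^-0.722 = 13283.7.

13284 mussels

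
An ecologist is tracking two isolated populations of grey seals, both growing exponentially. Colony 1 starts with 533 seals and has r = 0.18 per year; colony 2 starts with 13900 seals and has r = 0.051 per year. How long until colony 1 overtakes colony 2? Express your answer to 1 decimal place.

25.3 years

Set 533·e^(0.18t) = 13900·e^(0.051t).
e^((0.18 − 0.051)t) = 13900/533 → e^(0.129·t) = 26.079.
0.129·t = ln(26.079) = 3.2611, so t = 3.2611/0.129 = 25.28.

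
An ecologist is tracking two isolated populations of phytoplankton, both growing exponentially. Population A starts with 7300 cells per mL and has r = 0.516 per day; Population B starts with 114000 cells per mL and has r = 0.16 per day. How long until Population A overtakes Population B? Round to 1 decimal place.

7.7 days

Set 7300·e^(0.516t) = 114000·e^(0.16t).
e^((0.516 − 0.16)t) = 114000/7300 → e^(0.356·t) = 15.616.
0.356·t = ln(15.616) = 2.7483, so t = 2.7483/0.356 = 7.72.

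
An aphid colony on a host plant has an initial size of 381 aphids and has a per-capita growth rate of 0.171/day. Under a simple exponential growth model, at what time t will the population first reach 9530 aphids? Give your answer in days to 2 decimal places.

18.83 days

Set N₀·e^(rt) = 9530: e^(0.171·t) = 9530/381 = 25.013.
0.171·t = ln(25.013) = 3.2194, so t = 3.2194/0.171 = 18.827.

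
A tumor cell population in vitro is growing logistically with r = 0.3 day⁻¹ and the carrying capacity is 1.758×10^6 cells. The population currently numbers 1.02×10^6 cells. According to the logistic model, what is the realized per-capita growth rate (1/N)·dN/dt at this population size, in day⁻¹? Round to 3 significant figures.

0.126 per day

(1/N)·dN/dt = r(1 − N/K) = 0.3 × (1 − 1.02×10^6/1.758×10^6).
= 0.3 × 0.4198 = 0.12594.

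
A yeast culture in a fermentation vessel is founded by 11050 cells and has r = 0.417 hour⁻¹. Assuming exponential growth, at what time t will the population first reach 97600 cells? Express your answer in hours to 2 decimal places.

5.22 hours

Set N₀·e^(rt) = 97600: e^(0.417·t) = 97600/11050 = 8.8326.
0.417·t = ln(8.8326) = 2.1784, so t = 2.1784/0.417 = 5.2241.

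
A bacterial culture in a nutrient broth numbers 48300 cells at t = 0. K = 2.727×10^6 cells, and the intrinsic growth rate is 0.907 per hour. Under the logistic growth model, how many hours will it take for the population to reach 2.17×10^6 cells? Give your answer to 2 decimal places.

A = (K − N₀)/N₀ = (2.727×10^6 − 48300)/48300 = 55.46.
Solve 2.727×10^6/(1 + 55.46·e^(−0.907t)) = 2.17×10^6: 1 + 55.46·e^(−0.907t) = 1.2567, so e^(−0.907t) = 0.00462827.
−0.907·t = ln(0.00462827) = -5.3756, so t = 5.3756/0.907 = 5.9268.

5.93 hours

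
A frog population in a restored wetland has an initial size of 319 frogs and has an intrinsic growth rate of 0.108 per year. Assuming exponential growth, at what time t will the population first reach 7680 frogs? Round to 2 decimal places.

Set N₀·e^(rt) = 7680: e^(0.108·t) = 7680/319 = 24.075.
0.108·t = ln(24.075) = 3.1812, so t = 3.1812/0.108 = 29.455.

29.46 years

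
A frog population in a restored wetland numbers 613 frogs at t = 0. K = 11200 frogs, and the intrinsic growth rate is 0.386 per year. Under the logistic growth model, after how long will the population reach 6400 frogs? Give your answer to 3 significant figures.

A = (K − N₀)/N₀ = (11200 − 613)/613 = 17.271.
Solve 11200/(1 + 17.271·e^(−0.386t)) = 6400: 1 + 17.271·e^(−0.386t) = 1.75, so e^(−0.386t) = 0.0434259.
−0.386·t = ln(0.0434259) = -3.1367, so t = 3.1367/0.386 = 8.1262.

8.13 years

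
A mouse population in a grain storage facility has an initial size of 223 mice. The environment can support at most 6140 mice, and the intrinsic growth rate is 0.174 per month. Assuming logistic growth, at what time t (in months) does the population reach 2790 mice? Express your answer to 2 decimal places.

17.79 months

A = (K − N₀)/N₀ = (6140 − 223)/223 = 26.534.
Solve 6140/(1 + 26.534·e^(−0.174t)) = 2790: 1 + 26.534·e^(−0.174t) = 2.2007, so e^(−0.174t) = 0.0452526.
−0.174·t = ln(0.0452526) = -3.0955, so t = 3.0955/0.174 = 17.79.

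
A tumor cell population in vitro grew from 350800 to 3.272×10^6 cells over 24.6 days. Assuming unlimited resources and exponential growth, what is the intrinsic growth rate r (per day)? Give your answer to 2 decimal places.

0.09 per day

From N(t) = N₀·e^(rt): e^(r·24.6) = 3.272×10^6/350800 = 9.3273.
r·24.6 = ln(9.3273) = 2.2329, so r = 2.2329/24.6 = 0.09077.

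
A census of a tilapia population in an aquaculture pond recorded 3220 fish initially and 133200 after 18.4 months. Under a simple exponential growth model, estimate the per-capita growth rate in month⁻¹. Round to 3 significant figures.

0.202 per month

From N(t) = N₀·e^(rt): e^(r·18.4) = 133200/3220 = 41.366.
r·18.4 = ln(41.366) = 3.7225, so r = 3.7225/18.4 = 0.20231.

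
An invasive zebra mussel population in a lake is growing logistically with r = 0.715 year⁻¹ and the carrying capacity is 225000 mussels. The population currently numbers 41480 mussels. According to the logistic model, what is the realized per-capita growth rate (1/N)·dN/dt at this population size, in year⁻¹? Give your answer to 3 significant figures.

(1/N)·dN/dt = r(1 − N/K) = 0.715 × (1 − 41480/225000).
= 0.715 × 0.81564 = 0.58319.

0.583 per year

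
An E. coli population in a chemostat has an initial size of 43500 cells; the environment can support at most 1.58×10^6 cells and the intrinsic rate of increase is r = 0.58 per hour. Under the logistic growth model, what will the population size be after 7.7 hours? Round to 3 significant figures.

A = (K − N₀)/N₀ = (1.58×10^6 − 43500)/43500 = 35.322.
N(t) = K/(1 + A·e^(−rt)) = 1.58×10^6/(1 + 35.322×e^(−0.58×7.7)).
e^(−4.466) = 0.011493; denominator = 1 + 35.322×0.011493 = 1.406.
N = 1.58×10^6/1.406 = 1.123787×10^6.

1120000 cells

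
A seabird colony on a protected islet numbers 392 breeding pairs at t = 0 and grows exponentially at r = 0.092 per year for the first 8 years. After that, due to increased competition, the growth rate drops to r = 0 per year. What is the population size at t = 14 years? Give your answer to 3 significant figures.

818 breeding pairs

Phase 1: N(8) = 392·e^(0.092×8) = 392·e^0.736 = 818.327.
Phase 2 runs for 14 − 8 = 6 years at r = 0.
N(14) = 818.327·e^(0×6) = 818.327·e^-0 = 818.327.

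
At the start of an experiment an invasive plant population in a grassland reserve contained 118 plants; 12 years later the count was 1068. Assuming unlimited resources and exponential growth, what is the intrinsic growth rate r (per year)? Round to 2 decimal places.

0.18 per year

From N(t) = N₀·e^(rt): e^(r·12) = 1068/118 = 9.0508.
r·12 = ln(9.0508) = 2.2029, so r = 2.2029/12 = 0.18357.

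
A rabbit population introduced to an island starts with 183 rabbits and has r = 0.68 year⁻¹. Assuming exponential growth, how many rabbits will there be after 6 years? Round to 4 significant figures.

N(t) = N₀·e^(rt) = 183 × e^(0.68×6) = 183 × e^4.08.
e^4.08 ≈ 59.145, so N ≈ 183 × 59.145 = 10823.6.

10820 rabbits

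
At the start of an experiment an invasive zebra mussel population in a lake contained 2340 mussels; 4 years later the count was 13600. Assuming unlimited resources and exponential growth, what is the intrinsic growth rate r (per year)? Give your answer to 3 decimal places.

0.440 per year

From N(t) = N₀·e^(rt): e^(r·4) = 13600/2340 = 5.812.
r·4 = ln(5.812) = 1.7599, so r = 1.7599/4 = 0.43998.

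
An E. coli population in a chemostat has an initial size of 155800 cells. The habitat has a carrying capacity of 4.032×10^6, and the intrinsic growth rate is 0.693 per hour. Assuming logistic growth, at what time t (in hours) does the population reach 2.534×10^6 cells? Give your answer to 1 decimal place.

A = (K − N₀)/N₀ = (4.032×10^6 − 155800)/155800 = 24.879.
Solve 4.032×10^6/(1 + 24.879·e^(−0.693t)) = 2.534×10^6: 1 + 24.879·e^(−0.693t) = 1.5912, so e^(−0.693t) = 0.0237611.
−0.693·t = ln(0.0237611) = -3.7397, so t = 3.7397/0.693 = 5.3964.

5.4 hours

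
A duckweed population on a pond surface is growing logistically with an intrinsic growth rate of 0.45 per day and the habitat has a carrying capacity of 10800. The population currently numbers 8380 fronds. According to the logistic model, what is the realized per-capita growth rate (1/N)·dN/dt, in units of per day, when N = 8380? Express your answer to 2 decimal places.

0.10 per day

(1/N)·dN/dt = r(1 − N/K) = 0.45 × (1 − 8380/10800).
= 0.45 × 0.22407 = 0.10083.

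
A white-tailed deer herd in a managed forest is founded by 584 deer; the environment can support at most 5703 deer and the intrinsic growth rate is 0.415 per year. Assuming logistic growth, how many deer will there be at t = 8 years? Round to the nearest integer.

A = (K − N₀)/N₀ = (5703 − 584)/584 = 8.7654.
N(t) = K/(1 + A·e^(−rt)) = 5703/(1 + 8.7654×e^(−0.415×8)).
e^(−3.32) = 0.036153; denominator = 1 + 8.7654×0.036153 = 1.3169.
N = 5703/1.3169 = 4330.64.

4331 deer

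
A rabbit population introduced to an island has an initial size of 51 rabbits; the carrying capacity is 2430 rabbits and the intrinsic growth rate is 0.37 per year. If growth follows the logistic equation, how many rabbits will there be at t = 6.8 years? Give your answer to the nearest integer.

A = (K − N₀)/N₀ = (2430 − 51)/51 = 46.647.
N(t) = K/(1 + A·e^(−rt)) = 2430/(1 + 46.647×e^(−0.37×6.8)).
e^(−2.516) = 0.080782; denominator = 1 + 46.647×0.080782 = 4.7682.
N = 2430/4.7682 = 509.621.

510 rabbits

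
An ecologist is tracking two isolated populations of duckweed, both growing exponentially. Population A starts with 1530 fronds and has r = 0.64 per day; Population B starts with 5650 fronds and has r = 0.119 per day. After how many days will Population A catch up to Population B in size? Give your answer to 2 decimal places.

Set 1530·e^(0.64t) = 5650·e^(0.119t).
e^((0.64 − 0.119)t) = 5650/1530 → e^(0.521·t) = 3.6928.
0.521·t = ln(3.6928) = 1.3064, so t = 1.3064/0.521 = 2.5075.

2.51 days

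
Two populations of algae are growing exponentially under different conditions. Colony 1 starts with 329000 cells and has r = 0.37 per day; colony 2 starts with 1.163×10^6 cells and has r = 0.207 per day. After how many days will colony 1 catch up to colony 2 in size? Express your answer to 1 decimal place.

Set 329000·e^(0.37t) = 1.163×10^6·e^(0.207t).
e^((0.37 − 0.207)t) = 1.163×10^6/329000 → e^(0.163·t) = 3.535.
0.163·t = ln(3.535) = 1.2627, so t = 1.2627/0.163 = 7.7466.

7.7 days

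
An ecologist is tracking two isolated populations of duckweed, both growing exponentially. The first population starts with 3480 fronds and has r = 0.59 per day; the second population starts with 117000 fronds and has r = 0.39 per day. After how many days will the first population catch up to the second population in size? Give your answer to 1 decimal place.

17.6 days

Set 3480·e^(0.59t) = 117000·e^(0.39t).
e^((0.59 − 0.39)t) = 117000/3480 → e^(0.2·t) = 33.621.
0.2·t = ln(33.621) = 3.5151, so t = 3.5151/0.2 = 17.576.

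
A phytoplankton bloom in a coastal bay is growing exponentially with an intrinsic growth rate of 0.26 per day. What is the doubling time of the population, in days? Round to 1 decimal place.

Doubling time t_d = ln(2)/r = 0.6931/0.26 = 2.666.

2.7 days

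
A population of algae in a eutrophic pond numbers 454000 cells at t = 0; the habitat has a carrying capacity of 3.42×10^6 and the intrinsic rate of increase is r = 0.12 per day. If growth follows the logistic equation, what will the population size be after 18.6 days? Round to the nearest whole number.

A = (K − N₀)/N₀ = (3.42×10^6 − 454000)/454000 = 6.533.
N(t) = K/(1 + A·e^(−rt)) = 3.42×10^6/(1 + 6.533×e^(−0.12×18.6)).
e^(−2.232) = 0.10731; denominator = 1 + 6.533×0.10731 = 1.7011.
N = 3.42×10^6/1.7011 = 2.010483×10^6.

2010483 cells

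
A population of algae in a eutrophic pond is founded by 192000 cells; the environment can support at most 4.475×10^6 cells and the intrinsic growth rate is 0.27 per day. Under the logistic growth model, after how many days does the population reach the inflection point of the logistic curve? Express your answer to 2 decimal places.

Logistic growth is fastest at N = K/2 = 2.2375×10^6.
A = (K − N₀)/N₀ = 22.307. Set K/(1 + A·e^(−rt)) = K/2 → A·e^(−rt) = 1.
e^(−0.27t) = 1/22.307 = 0.0448284, so t = ln(22.307)/0.27 = 3.1049/0.27 = 11.5.

11.50 days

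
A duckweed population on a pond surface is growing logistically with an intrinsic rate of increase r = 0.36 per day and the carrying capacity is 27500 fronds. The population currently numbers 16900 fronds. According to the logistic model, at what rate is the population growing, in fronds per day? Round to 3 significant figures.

dN/dt = rN(1 − N/K) = 0.36 × 16900 × (1 − 16900/27500).
1 − 16900/27500 = 0.38545; dN/dt = 0.36 × 16900 × 0.38545 = 2345.1.

2350 fronds per day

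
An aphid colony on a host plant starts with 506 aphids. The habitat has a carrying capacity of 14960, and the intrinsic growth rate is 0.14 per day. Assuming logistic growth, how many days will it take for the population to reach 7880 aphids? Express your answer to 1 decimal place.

24.7 days

A = (K − N₀)/N₀ = (14960 − 506)/506 = 28.565.
Solve 14960/(1 + 28.565·e^(−0.14t)) = 7880: 1 + 28.565·e^(−0.14t) = 1.8985, so e^(−0.14t) = 0.0314535.
−0.14·t = ln(0.0314535) = -3.4592, so t = 3.4592/0.14 = 24.709.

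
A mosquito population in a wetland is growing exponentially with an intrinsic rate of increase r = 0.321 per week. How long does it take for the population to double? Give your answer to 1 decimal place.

2.2 weeks

Doubling time t_d = ln(2)/r = 0.6931/0.321 = 2.1593.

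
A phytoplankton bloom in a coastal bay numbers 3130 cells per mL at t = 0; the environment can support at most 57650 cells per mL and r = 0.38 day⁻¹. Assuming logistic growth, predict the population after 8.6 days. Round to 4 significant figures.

34660 cells per mL

A = (K − N₀)/N₀ = (57650 − 3130)/3130 = 17.419.
N(t) = K/(1 + A·e^(−rt)) = 57650/(1 + 17.419×e^(−0.38×8.6)).
e^(−3.268) = 0.038083; denominator = 1 + 17.419×0.038083 = 1.6633.
N = 57650/1.6633 = 34659.1.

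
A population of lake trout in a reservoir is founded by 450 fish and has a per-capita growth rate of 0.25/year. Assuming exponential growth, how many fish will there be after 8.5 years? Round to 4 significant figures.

3768 fish

N(t) = N₀·e^(rt) = 450 × e^(0.25×8.5) = 450 × e^2.125.
e^2.125 ≈ 8.3729, so N ≈ 450 × 8.3729 = 3767.8.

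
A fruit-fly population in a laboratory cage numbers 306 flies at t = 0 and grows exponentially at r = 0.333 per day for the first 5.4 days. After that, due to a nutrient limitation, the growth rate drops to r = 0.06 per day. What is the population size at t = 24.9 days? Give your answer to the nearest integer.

Phase 1: N(5.4) = 306·e^(0.333×5.4) = 306·e^1.798 = 1847.86.
Phase 2 runs for 24.9 − 5.4 = 19.5 days at r = 0.06.
N(24.9) = 1847.86·e^(0.06×19.5) = 1847.86·e^1.17 = 5953.8.

5954 flies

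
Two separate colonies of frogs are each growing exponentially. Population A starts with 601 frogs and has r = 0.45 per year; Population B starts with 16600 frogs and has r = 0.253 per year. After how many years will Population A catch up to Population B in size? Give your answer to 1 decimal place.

Set 601·e^(0.45t) = 16600·e^(0.253t).
e^((0.45 − 0.253)t) = 16600/601 → e^(0.197·t) = 27.621.
0.197·t = ln(27.621) = 3.3186, so t = 3.3186/0.197 = 16.845.

16.8 years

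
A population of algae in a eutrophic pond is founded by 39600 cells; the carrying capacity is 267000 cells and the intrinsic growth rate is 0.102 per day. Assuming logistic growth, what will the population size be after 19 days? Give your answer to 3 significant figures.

146000 cells

A = (K − N₀)/N₀ = (267000 − 39600)/39600 = 5.7424.
N(t) = K/(1 + A·e^(−rt)) = 267000/(1 + 5.7424×e^(−0.102×19)).
e^(−1.938) = 0.14399; denominator = 1 + 5.7424×0.14399 = 1.8269.
N = 267000/1.8269 = 146152.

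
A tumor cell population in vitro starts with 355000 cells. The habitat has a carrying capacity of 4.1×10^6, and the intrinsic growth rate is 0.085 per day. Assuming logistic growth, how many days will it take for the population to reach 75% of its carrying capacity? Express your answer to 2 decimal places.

A = (K − N₀)/N₀ = (4.1×10^6 − 355000)/355000 = 10.549.
Solve 4.1×10^6/(1 + 10.549·e^(−0.085t)) = 3.075×10^6: 1 + 10.549·e^(−0.085t) = 1.3333, so e^(−0.085t) = 0.0315977.
−0.085·t = ln(0.0315977) = -3.4547, so t = 3.4547/0.085 = 40.643.

40.64 days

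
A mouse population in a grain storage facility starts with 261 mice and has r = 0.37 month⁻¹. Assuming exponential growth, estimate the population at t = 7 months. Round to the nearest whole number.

N(t) = N₀·e^(rt) = 261 × e^(0.37×7) = 261 × e^2.59.
e^2.59 ≈ 13.33, so N ≈ 261 × 13.33 = 3479.07.

3479 mice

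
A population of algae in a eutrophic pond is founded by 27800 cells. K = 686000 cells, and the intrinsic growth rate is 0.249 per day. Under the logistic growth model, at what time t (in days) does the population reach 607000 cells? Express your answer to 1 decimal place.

20.9 days

A = (K − N₀)/N₀ = (686000 − 27800)/27800 = 23.676.
Solve 686000/(1 + 23.676·e^(−0.249t)) = 607000: 1 + 23.676·e^(−0.249t) = 1.1301, so e^(−0.249t) = 0.00549699.
−0.249·t = ln(0.00549699) = -5.2036, so t = 5.2036/0.249 = 20.898.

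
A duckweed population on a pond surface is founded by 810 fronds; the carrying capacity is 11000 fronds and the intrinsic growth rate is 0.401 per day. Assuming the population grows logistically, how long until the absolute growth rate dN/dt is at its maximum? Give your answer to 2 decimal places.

6.31 days

Logistic growth is fastest at N = K/2 = 5500.
A = (K − N₀)/N₀ = 12.58. Set K/(1 + A·e^(−rt)) = K/2 → A·e^(−rt) = 1.
e^(−0.401t) = 1/12.58 = 0.0794897, so t = ln(12.58)/0.401 = 2.5321/0.401 = 6.3145.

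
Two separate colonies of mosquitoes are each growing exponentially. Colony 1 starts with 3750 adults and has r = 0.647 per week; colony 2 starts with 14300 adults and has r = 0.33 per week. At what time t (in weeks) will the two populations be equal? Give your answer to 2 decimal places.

4.22 weeks

Set 3750·e^(0.647t) = 14300·e^(0.33t).
e^((0.647 − 0.33)t) = 14300/3750 → e^(0.317·t) = 3.8133.
0.317·t = ln(3.8133) = 1.3385, so t = 1.3385/0.317 = 4.2224.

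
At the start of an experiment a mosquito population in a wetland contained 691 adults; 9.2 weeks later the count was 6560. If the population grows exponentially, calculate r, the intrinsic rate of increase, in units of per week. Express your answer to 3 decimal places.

0.245 per week

From N(t) = N₀·e^(rt): e^(r·9.2) = 6560/691 = 9.4935.
r·9.2 = ln(9.4935) = 2.2506, so r = 2.2506/9.2 = 0.24463.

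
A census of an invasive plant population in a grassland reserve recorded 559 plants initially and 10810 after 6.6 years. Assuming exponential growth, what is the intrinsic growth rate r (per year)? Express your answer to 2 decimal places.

From N(t) = N₀·e^(rt): e^(r·6.6) = 10810/559 = 19.338.
r·6.6 = ln(19.338) = 2.9621, so r = 2.9621/6.6 = 0.4488.

0.45 per year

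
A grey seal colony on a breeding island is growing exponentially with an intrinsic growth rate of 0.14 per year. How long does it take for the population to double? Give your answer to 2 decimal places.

Doubling time t_d = ln(2)/r = 0.6931/0.14 = 4.9511.

4.95 years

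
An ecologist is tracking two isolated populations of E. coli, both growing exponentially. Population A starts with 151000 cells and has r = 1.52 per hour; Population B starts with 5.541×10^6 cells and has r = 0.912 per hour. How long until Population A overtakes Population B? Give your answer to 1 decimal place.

5.9 hours

Set 151000·e^(1.52t) = 5.541×10^6·e^(0.912t).
e^((1.52 − 0.912)t) = 5.541×10^6/151000 → e^(0.608·t) = 36.695.
0.608·t = ln(36.695) = 3.6027, so t = 3.6027/0.608 = 5.9254.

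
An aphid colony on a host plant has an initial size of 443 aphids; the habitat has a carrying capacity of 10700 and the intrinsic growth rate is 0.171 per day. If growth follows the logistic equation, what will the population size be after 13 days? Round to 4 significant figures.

A = (K − N₀)/N₀ = (10700 − 443)/443 = 23.153.
N(t) = K/(1 + A·e^(−rt)) = 10700/(1 + 23.153×e^(−0.171×13)).
e^(−2.223) = 0.10828; denominator = 1 + 23.153×0.10828 = 3.5071.
N = 10700/3.5071 = 3050.91.

3051 aphids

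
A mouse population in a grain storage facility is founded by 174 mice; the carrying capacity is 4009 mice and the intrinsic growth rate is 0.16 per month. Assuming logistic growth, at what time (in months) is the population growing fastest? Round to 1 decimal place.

19.3 months

Logistic growth is fastest at N = K/2 = 2004.5.
A = (K − N₀)/N₀ = 22.04. Set K/(1 + A·e^(−rt)) = K/2 → A·e^(−rt) = 1.
e^(−0.16t) = 1/22.04 = 0.0453716, so t = ln(22.04)/0.16 = 3.0929/0.16 = 19.33.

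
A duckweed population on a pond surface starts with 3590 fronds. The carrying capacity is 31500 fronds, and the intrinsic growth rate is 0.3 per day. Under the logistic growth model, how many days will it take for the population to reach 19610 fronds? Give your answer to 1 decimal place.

A = (K − N₀)/N₀ = (31500 − 3590)/3590 = 7.7744.
Solve 31500/(1 + 7.7744·e^(−0.3t)) = 19610: 1 + 7.7744·e^(−0.3t) = 1.6063, so e^(−0.3t) = 0.07799.
−0.3·t = ln(0.07799) = -2.5512, so t = 2.5512/0.3 = 8.5039.

8.5 days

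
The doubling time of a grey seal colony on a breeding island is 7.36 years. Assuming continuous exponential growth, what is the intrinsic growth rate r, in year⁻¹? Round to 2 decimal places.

r = ln(2)/t_d = 0.6931/7.36 = 0.094178.

0.09 per year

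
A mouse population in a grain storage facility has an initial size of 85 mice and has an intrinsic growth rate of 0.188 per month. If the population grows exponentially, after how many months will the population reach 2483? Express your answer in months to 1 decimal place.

17.9 months

Set N₀·e^(rt) = 2483: e^(0.188·t) = 2483/85 = 29.212.
0.188·t = ln(29.212) = 3.3746, so t = 3.3746/0.188 = 17.95.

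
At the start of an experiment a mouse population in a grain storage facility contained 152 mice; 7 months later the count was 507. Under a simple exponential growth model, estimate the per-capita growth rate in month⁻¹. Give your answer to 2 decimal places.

0.17 per month

From N(t) = N₀·e^(rt): e^(r·7) = 507/152 = 3.3355.
r·7 = ln(3.3355) = 1.2046, so r = 1.2046/7 = 0.17209.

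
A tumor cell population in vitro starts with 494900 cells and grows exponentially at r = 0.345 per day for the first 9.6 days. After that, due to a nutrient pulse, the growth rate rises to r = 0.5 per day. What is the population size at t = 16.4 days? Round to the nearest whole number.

406913423 cells

Phase 1: N(9.6) = 494900·e^(0.345×9.6) = 494900·e^3.312 = 1.358003×10^7.
Phase 2 runs for 16.4 − 9.6 = 6.8 days at r = 0.5.
N(16.4) = 1.358003×10^7·e^(0.5×6.8) = 1.358003×10^7·e^3.4 = 4.069134×10^8.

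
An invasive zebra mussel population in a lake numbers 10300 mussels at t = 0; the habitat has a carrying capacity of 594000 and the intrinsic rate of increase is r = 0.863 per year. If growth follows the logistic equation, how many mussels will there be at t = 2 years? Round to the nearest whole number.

53576 mussels

A = (K − N₀)/N₀ = (594000 − 10300)/10300 = 56.67.
N(t) = K/(1 + A·e^(−rt)) = 594000/(1 + 56.67×e^(−0.863×2)).
e^(−1.726) = 0.17799; denominator = 1 + 56.67×0.17799 = 11.087.
N = 594000/11.087 = 53576.5.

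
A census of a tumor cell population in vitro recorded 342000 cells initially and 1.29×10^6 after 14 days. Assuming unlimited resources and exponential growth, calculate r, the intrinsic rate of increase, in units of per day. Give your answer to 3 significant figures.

0.0948 per day

From N(t) = N₀·e^(rt): e^(r·14) = 1.29×10^6/342000 = 3.7719.
r·14 = ln(3.7719) = 1.3276, so r = 1.3276/14 = 0.094828.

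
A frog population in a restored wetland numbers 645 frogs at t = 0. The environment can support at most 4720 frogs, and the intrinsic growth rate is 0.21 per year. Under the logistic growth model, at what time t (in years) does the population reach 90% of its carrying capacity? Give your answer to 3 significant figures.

19.2 years

A = (K − N₀)/N₀ = (4720 − 645)/645 = 6.3178.
Solve 4720/(1 + 6.3178·e^(−0.21t)) = 4248: 1 + 6.3178·e^(−0.21t) = 1.1111, so e^(−0.21t) = 0.0175869.
−0.21·t = ln(0.0175869) = -4.0406, so t = 4.0406/0.21 = 19.241.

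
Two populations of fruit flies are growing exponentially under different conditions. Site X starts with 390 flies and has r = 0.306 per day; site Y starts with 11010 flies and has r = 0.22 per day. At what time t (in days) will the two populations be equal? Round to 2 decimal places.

Set 390·e^(0.306t) = 11010·e^(0.22t).
e^((0.306 − 0.22)t) = 11010/390 → e^(0.086·t) = 28.231.
0.086·t = ln(28.231) = 3.3404, so t = 3.3404/0.086 = 38.842.

38.84 days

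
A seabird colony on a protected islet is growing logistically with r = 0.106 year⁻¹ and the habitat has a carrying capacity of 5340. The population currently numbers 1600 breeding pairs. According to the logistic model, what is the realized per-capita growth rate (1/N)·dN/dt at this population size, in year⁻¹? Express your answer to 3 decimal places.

(1/N)·dN/dt = r(1 − N/K) = 0.106 × (1 − 1600/5340).
= 0.106 × 0.70037 = 0.07424.

0.074 per year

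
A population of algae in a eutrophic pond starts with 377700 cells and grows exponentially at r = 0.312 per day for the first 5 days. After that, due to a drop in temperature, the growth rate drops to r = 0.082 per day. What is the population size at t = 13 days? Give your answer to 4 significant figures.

Phase 1: N(5) = 377700·e^(0.312×5) = 377700·e^1.56 = 1.797407×10^6.
Phase 2 runs for 13 − 5 = 8 days at r = 0.082.
N(13) = 1.797407×10^6·e^(0.082×8) = 1.797407×10^6·e^0.656 = 3.463726×10^6.

3464000 cells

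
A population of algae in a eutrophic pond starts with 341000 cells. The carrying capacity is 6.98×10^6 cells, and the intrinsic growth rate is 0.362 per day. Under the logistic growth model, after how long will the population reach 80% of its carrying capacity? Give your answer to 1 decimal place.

A = (K − N₀)/N₀ = (6.98×10^6 − 341000)/341000 = 19.469.
Solve 6.98×10^6/(1 + 19.469·e^(−0.362t)) = 5.584×10^6: 1 + 19.469·e^(−0.362t) = 1.25, so e^(−0.362t) = 0.0128408.
−0.362·t = ln(0.0128408) = -4.3551, so t = 4.3551/0.362 = 12.031.

12.0 days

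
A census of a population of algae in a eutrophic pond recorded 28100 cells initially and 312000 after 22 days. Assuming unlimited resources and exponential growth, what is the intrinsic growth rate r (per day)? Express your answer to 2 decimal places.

From N(t) = N₀·e^(rt): e^(r·22) = 312000/28100 = 11.103.
r·22 = ln(11.103) = 2.4072, so r = 2.4072/22 = 0.10942.

0.11 per day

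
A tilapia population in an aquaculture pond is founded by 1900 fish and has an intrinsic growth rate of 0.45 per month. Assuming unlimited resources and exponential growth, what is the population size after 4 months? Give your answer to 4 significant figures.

11490 fish

N(t) = N₀·e^(rt) = 1900 × e^(0.45×4) = 1900 × e^1.8.
e^1.8 ≈ 6.0496, so N ≈ 1900 × 6.0496 = 11494.3.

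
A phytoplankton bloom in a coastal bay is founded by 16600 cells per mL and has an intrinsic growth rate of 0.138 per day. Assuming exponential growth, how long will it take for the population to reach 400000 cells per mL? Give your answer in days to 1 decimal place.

Set N₀·e^(rt) = 400000: e^(0.138·t) = 400000/16600 = 24.096.
0.138·t = ln(24.096) = 3.1821, so t = 3.1821/0.138 = 23.058.

23.1 days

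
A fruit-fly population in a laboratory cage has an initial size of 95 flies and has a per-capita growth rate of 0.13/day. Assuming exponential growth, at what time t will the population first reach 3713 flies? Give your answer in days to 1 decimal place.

28.2 days

Set N₀·e^(rt) = 3713: e^(0.13·t) = 3713/95 = 39.084.
0.13·t = ln(39.084) = 3.6657, so t = 3.6657/0.13 = 28.198.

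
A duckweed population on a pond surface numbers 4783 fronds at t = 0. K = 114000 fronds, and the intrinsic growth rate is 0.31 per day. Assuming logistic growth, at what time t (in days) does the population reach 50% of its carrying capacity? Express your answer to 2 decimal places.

A = (K − N₀)/N₀ = (114000 − 4783)/4783 = 22.834.
Solve 114000/(1 + 22.834·e^(−0.31t)) = 57000: 1 + 22.834·e^(−0.31t) = 2, so e^(−0.31t) = 0.0437935.
−0.31·t = ln(0.0437935) = -3.1283, so t = 3.1283/0.31 = 10.091.

10.09 days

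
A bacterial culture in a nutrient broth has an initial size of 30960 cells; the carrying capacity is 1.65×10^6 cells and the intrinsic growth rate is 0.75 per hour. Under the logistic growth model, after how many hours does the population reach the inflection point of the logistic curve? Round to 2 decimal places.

5.28 hours

Logistic growth is fastest at N = K/2 = 825000.
A = (K − N₀)/N₀ = 52.295. Set K/(1 + A·e^(−rt)) = K/2 → A·e^(−rt) = 1.
e^(−0.75t) = 1/52.295 = 0.0191224, so t = ln(52.295)/0.75 = 3.9569/0.75 = 5.2759.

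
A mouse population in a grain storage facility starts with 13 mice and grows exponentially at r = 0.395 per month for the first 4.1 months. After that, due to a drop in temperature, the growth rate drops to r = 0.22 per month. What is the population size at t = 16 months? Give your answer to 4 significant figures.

900.0 mice

Phase 1: N(4.1) = 13·e^(0.395×4.1) = 13·e^1.619 = 65.6573.
Phase 2 runs for 16 − 4.1 = 11.9 months at r = 0.22.
N(16) = 65.6573·e^(0.22×11.9) = 65.6573·e^2.618 = 900.049.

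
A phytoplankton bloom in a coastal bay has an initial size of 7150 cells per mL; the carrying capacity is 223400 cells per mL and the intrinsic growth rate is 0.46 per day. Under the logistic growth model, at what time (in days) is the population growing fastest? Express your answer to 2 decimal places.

7.41 days

Logistic growth is fastest at N = K/2 = 111700.
A = (K − N₀)/N₀ = 30.245. Set K/(1 + A·e^(−rt)) = K/2 → A·e^(−rt) = 1.
e^(−0.46t) = 1/30.245 = 0.0330636, so t = ln(30.245)/0.46 = 3.4093/0.46 = 7.4116.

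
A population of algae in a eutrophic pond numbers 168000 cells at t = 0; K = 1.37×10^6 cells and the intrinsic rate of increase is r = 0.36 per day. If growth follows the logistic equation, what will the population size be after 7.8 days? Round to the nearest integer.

956961 cells

A = (K − N₀)/N₀ = (1.37×10^6 − 168000)/168000 = 7.1548.
N(t) = K/(1 + A·e^(−rt)) = 1.37×10^6/(1 + 7.1548×e^(−0.36×7.8)).
e^(−2.808) = 0.060326; denominator = 1 + 7.1548×0.060326 = 1.4316.
N = 1.37×10^6/1.4316 = 956961.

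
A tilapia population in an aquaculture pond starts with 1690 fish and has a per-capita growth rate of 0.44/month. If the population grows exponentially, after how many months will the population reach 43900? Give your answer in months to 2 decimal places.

7.40 months

Set N₀·e^(rt) = 43900: e^(0.44·t) = 43900/1690 = 25.976.
0.44·t = ln(25.976) = 3.2572, so t = 3.2572/0.44 = 7.4027.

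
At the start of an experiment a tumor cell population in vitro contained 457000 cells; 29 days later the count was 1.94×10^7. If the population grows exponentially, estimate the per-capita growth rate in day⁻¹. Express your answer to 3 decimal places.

From N(t) = N₀·e^(rt): e^(r·29) = 1.94×10^7/457000 = 42.451.
r·29 = ln(42.451) = 3.7483, so r = 3.7483/29 = 0.12925.

0.129 per day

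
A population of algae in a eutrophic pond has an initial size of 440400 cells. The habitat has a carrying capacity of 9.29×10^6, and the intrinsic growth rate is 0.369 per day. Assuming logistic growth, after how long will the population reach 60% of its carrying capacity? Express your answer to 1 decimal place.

9.2 days

A = (K − N₀)/N₀ = (9.29×10^6 − 440400)/440400 = 20.094.
Solve 9.29×10^6/(1 + 20.094·e^(−0.369t)) = 5.574×10^6: 1 + 20.094·e^(−0.369t) = 1.6667, so e^(−0.369t) = 0.0331766.
−0.369·t = ln(0.0331766) = -3.4059, so t = 3.4059/0.369 = 9.2301.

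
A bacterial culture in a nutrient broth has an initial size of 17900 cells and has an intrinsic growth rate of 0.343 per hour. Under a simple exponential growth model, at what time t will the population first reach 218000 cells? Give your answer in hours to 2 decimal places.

7.29 hours

Set N₀·e^(rt) = 218000: e^(0.343·t) = 218000/17900 = 12.179.
0.343·t = ln(12.179) = 2.4997, so t = 2.4997/0.343 = 7.2877.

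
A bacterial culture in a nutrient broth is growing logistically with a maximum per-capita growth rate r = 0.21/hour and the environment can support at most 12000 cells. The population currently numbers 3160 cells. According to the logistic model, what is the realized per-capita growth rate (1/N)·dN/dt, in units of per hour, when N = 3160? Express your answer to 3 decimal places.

0.155 per hour

(1/N)·dN/dt = r(1 − N/K) = 0.21 × (1 − 3160/12000).
= 0.21 × 0.73667 = 0.1547.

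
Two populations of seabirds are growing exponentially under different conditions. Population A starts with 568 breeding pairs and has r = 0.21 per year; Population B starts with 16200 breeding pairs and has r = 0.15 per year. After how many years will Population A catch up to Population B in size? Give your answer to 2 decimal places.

55.84 years

Set 568·e^(0.21t) = 16200·e^(0.15t).
e^((0.21 − 0.15)t) = 16200/568 → e^(0.06·t) = 28.521.
0.06·t = ln(28.521) = 3.3506, so t = 3.3506/0.06 = 55.844.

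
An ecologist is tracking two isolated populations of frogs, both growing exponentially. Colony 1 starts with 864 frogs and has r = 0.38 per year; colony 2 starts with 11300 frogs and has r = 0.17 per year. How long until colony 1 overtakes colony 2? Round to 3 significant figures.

12.2 years

Set 864·e^(0.38t) = 11300·e^(0.17t).
e^((0.38 − 0.17)t) = 11300/864 → e^(0.21·t) = 13.079.
0.21·t = ln(13.079) = 2.571, so t = 2.571/0.21 = 12.243.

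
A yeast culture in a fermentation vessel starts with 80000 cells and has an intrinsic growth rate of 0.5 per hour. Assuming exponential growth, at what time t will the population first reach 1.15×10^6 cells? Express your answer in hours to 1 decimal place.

Set N₀·e^(rt) = 1.15×10^6: e^(0.5·t) = 1.15×10^6/80000 = 14.375.
0.5·t = ln(14.375) = 2.6655, so t = 2.6655/0.5 = 5.331.

5.3 hours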